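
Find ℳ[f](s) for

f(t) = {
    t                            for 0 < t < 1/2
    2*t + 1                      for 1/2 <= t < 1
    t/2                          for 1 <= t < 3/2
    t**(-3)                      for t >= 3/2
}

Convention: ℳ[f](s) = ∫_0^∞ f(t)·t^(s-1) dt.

(270*2**s*s**2 - 702*2**s*s - 324*2**s + 49*3**s*s**2 - 275*3**s*s - 162*s**2 + 378*s + 324)/(108*2**s*s*(s**2 - 2*s - 3))
  -1 < Re(s) < 3

along the cuts 1/2, 1, 3/2, ℳ[f](s) splits into 4 integrals
∫ t·t^(s-1) over [0, 1/2)
over [1/2, 1), the kernel integral of (2*t + 1) enters the sum
on [1, 3/2) integrate f = t/2 against the kernel
on [3/2, ∞) integrate f = t**(-3) against the kernel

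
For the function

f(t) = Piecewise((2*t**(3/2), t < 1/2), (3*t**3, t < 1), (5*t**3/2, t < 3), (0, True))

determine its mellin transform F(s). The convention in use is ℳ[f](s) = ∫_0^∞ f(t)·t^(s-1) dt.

split f at 1/2, 1: ℳ[f](s) collects 3 kernel integrals
segment 0 to 1/2 holds 2*t**(3/2); add its integral
on [1/2, 1): add ∫ 3*t**3·t^(s-1) dt
on [1, 3) integrate f = 5*t**3/2 against the kernel

(8*2**(1/2 - s)*(s + 3) + 540*3**s*(2*s + 3) + 8*s + 12 - 3*(2*s + 3)/2**s)/(8*(s + 3)*(2*s + 3))
  Re(s) > -3/2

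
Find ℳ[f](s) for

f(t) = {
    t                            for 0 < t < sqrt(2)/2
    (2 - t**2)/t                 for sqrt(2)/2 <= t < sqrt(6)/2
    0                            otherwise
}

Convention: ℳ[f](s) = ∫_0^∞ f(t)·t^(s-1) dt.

the shared t-power comes off first: t**2 on [0, sqrt(2)/2); 2 - t**2 on [sqrt(2)/2, sqrt(6)/2)
the power substitution comes off first: t on [0, 1/2); 2 - t on [1/2, 3/2)
split f at sqrt(2)/2: ℳ[f](s) collects 2 kernel integrals
the [0, sqrt(2)/2) slice contributes ∫ t·t^(s-1) dt
on [sqrt(2)/2, sqrt(6)/2) integrate f = (2 - t**2)/t against the kernel

2**(1/2 - s/2)*(3**(s/2 + 1/2)*(s - 1) + 8*3**(s/2 + 1/2) - 6*s - 18)/(6*(s - 1)*(s + 1))
  Re(s) > -1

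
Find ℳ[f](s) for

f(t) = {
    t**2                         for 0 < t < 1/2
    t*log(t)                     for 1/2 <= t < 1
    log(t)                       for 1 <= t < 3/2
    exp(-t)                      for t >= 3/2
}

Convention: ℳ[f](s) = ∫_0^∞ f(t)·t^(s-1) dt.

(4*2**s*s**2*(s + 2)*(s**2 + 2*s + 1)*uppergamma(s, 3/2) - 4*2**s*s**2*(s + 2) + 4*2**s*(s + 2)*(s**2 + 2*s + 1) + 3**s*s*(s + 2)*(-4*log(2) + 4*log(3))*(s**2 + 2*s + 1) - 4*3**s*(s + 2)*(s**2 + 2*s + 1) + s**3*(s + 2)*log(4) + s**2*(s + 2)*log(4) + 2*s**2*(s + 2) + s**2*(s**2 + 2*s + 1))/(4*2**s*s**2*(s + 2)*(s**2 + 2*s + 1))
  Re(s) > -2

breakpoints 1/2, 1, 3/2: one integral from each of the 4 segments
for t in [0, 1/2): the term is ∫ t**2·t^(s-1)
on [1/2, 1) integrate f = t*log(t) against the kernel
piece [1, 3/2): integrate log(t) against the kernel
for t in [3/2, ∞): the term is ∫ exp(-t)·t^(s-1)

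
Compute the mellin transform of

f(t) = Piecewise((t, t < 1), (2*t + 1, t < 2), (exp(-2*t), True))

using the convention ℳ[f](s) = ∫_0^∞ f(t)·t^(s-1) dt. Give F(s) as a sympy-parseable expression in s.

summing 3 kernel integrals split by 1, 2 yields ℳ[f](s)
[0, 1) adds the kernel integral of t
segment [1, 2) carries (2*t + 1); integrate it
piece [2, ∞): integrate exp(-2*t) against the kernel

(2**s*s*(s + 1)*uppergamma(s, 4) - 2*4**s*s - 4**s + 5*8**s*s + 8**s)/(4**s*s*(s + 1))
  Re(s) > -1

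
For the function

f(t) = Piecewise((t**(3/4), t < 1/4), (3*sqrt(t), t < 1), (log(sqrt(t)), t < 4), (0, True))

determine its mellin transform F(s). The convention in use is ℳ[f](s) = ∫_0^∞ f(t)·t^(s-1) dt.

2**(-2*s - 1)*(16**s*s*(2*s + 1)*(4*s + 3)*log(4) - 16**s*(2*s + 1)*(4*s + 3) + 2**(2*s + 2)*s**2*(12*s + 9) + 4**s*(2*s + 1)*(4*s + 3) + s**2*(-24*s - 18) + sqrt(2)*s**2*(4*s + 2))/(s**2*(2*s + 1)*(4*s + 3))
  Re(s) > -3/4

peel off the power substitution: t**(3/2) on [0, 1/2); 3*t on [1/2, 1); log(t) on [1, 2)
cuts at 1/4, 1: linearity sums the 3 kernel integrals
segment [0, 1/4) carries t**(3/4); integrate it
∫ over [1/4, 1) of 3*sqrt(t)·t^(s-1) joins the sum
∫ over [1, 4) of log(sqrt(t))·t^(s-1) joins the sum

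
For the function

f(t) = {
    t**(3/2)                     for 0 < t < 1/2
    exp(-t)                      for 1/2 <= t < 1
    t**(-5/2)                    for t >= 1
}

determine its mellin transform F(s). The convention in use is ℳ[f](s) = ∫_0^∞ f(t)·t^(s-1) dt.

(2*2**s*(2*s - 5)*(2*s + 3)*uppergamma(s, 1/2) - 2*2**s*(2*s - 5)*(2*s + 3)*uppergamma(s, 1) - 4*2**s*(2*s + 3) + sqrt(2)*(2*s - 5))/(2*2**s*(2*s - 5)*(2*s + 3))
  -3/2 < Re(s) < 5/2

f breaks at 1/2, 1 into 3 integrals to sum
∫ t**(3/2)·t^(s-1) over [0, 1/2)
segment [1/2, 1) carries exp(-t); integrate it
over [1, ∞), the kernel integral of t**(-5/2) enters the sum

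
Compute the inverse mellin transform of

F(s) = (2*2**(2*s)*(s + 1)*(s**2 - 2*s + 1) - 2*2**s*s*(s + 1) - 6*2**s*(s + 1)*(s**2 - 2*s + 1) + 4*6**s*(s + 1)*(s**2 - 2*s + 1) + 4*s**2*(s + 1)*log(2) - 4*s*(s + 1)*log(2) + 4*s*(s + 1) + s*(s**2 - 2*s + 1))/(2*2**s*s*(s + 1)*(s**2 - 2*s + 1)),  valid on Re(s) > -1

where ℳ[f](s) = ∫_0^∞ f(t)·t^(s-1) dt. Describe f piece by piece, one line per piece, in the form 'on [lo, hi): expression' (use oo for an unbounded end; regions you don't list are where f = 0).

on [0, 1/2): t
on [1/2, 1): log(t)/t
on [1, 2): 3
on [2, 3): 2

breakpoints 1/2, 1, 2: one integral from each of the 4 segments
[0, 1/2) adds the kernel integral of t
∫ over [1/2, 1) of log(t)/t·t^(s-1) joins the sum
∫ over [1, 2) of 3·t^(s-1) joins the sum
over [2, 3), the kernel integral of 2 enters the sum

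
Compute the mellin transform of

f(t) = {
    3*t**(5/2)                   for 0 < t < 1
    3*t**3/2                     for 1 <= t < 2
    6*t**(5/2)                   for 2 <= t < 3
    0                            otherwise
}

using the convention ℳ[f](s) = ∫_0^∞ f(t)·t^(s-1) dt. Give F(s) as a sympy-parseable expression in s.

f breaks at 1, 2 into 3 integrals to sum
segment 0 to 1 holds 3*t**(5/2); add its integral
between 1 and 2 the integrand is 3*t**3/2·t^(s-1)
on [2, 3) integrate f = 6*t**(5/2) against the kernel

3*(8*2**s*(2*s + 5) - 32*2**(s + 1/2)*(s + 3) + 72*3**(s + 1/2)*(s + 3) + 2*s + 7)/(2*(s + 3)*(2*s + 5))
  Re(s) > -5/2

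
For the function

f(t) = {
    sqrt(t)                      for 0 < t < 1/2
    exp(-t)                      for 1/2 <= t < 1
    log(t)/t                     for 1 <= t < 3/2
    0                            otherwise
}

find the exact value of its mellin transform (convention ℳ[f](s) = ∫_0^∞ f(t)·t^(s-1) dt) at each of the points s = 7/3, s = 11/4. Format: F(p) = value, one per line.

F(7/3) = -uppergamma(7/3, 1) - 27*2**(2/3)*3**(1/3)/64 + 3*2**(1/6)/68 + log(3**(9*2**(2/3)*3**(1/3)/16)/2**(9*2**(2/3)*3**(1/3)/16)) + 9/16 + uppergamma(7/3, 1/2)
F(11/4) = -uppergamma(11/4, 1) - 12*2**(1/4)*3**(3/4)/49 + 2**(3/4)/52 + 16/49 + log(3**(3*2**(1/4)*3**(3/4)/7)/2**(3*2**(1/4)*3**(3/4)/7)) + uppergamma(11/4, 1/2)

decompose at 1/2, 1; ℳ[f](s) sums the 3 pieces' integrals
on [0, 1/2): add ∫ sqrt(t)·t^(s-1) dt
∫ exp(-t)·t^(s-1) over [1/2, 1)
[1, 3/2) adds the kernel integral of log(t)/t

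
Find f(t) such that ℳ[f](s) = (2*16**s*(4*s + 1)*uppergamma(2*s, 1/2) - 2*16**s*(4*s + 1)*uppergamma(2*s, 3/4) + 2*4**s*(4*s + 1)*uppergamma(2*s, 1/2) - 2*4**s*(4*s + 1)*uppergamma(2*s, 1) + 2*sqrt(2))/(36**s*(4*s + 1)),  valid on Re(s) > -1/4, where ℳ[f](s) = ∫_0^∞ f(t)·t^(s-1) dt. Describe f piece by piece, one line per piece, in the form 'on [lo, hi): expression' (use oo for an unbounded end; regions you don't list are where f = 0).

the power substitution comes off first: sqrt(3)*sqrt(t) on [0, 1/6); exp(-3*t) on [1/6, 1/3); exp(-3*t/2) on [1/3, 1/2)
remove the common scale on t first: sqrt(t) on [0, 1/2); exp(-t) on [1/2, 1); exp(-t/2) on [1, 3/2)
decompose at 1/36, 1/9; ℳ[f](s) sums the 3 pieces' integrals
segment 0 to 1/36 holds sqrt(3)*t**(1/4); add its integral
the [1/36, 1/9) slice contributes ∫ exp(-3*sqrt(t))·t^(s-1) dt
∫ exp(-3*sqrt(t)/2)·t^(s-1) over [1/9, 1/4)

on [0, 1/36): sqrt(3)*t**(1/4)
on [1/36, 1/9): exp(-3*sqrt(t))
on [1/9, 1/4): exp(-3*sqrt(t)/2)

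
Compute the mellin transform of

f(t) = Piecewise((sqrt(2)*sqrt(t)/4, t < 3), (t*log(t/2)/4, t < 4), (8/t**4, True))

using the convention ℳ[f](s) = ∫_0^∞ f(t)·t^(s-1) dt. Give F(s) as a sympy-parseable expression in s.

(32*2**(2*s)*s*(s - 4)*(2*s + 1)*log(2) - 32*2**(2*s)*(s - 4)*(2*s + 1) + 32*2**(2*s)*(s - 4)*(2*s + 1)*log(2) + 3**s*s*(s - 4)*(2*s + 1)*(-24*log(3) + 24*log(2)) + 3**s*(s - 4)*(2*s + 1)*(-24*log(3) + 24*log(2)) + 24*3**s*(s - 4)*(2*s + 1) + 16*3**s*sqrt(6)*(s - 4)*(s**2 + 2*s + 1) - 4**s*(2*s + 1)*(s**2 + 2*s + 1))/(32*(s - 4)*(2*s + 1)*(s**2 + 2*s + 1))
  -1/2 < Re(s) < 4

the shared t-power comes off first: sqrt(2)*t**(3/2)/4 on [0, 3); t**2*log(t/2)/4 on [3, 4); 8/t**3 on [4, ∞)
remove the common scale on t first: t**(3/2) on [0, 3/2); t**2*log(t) on [3/2, 2); t**(-3) on [2, ∞)
peel off the shared t-power: sqrt(t) on [0, 3/2); t*log(t) on [3/2, 2); t**(-4) on [2, ∞)
breakpoints 3, 4: one integral from each of the 3 segments
piece [0, 3): integrate sqrt(2)*sqrt(t)/4 against the kernel
segment [3, 4) carries t*log(t/2)/4; integrate it
over [4, ∞), the kernel integral of 8/t**4 enters the sum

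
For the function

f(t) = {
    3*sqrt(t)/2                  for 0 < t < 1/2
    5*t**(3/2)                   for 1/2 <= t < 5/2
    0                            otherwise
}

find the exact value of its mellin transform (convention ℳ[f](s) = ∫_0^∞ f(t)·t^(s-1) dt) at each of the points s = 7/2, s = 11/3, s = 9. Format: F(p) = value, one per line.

F(7/2) = 12499/128
F(11/3) = 3*2**(5/6)*(-32 + 390625*5**(1/6))/24800
F(9) = -sqrt(2)/12768 + 48828125*sqrt(10)/21504

linearity at 1/2 turns ℳ[f](s) into 2 summed integrals
piece [0, 1/2): integrate 3*sqrt(t)/2 against the kernel
piece [1/2, 5/2): integrate 5*t**(3/2) against the kernel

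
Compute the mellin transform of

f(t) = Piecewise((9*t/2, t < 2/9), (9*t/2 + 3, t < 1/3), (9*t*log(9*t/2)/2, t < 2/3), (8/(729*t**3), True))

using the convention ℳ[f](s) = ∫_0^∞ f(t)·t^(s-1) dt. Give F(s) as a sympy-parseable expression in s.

(-162*2**s*s*(s - 3)*(s**2 + 2*s + 1) - 162*2**s*(s - 3)*(s**2 + 2*s + 1) - 81*3**s*s**2*(s - 3)*(s + 1)*log(3) + 81*3**s*s**2*(s - 3)*(s + 1)*log(2) - 81*3**s*s*(s - 3)*(s + 1)*log(3) + 81*3**s*s*(s - 3)*(s + 1)*log(2) + 81*3**s*s*(s - 3)*(s + 1) + 243*3**s*s*(s - 3)*(s**2 + 2*s + 1) + 162*3**s*(s - 3)*(s**2 + 2*s + 1) + 162*6**s*s**2*(s - 3)*(s + 1)*log(3) - 162*6**s*s*(s - 3)*(s + 1) + 162*6**s*s*(s - 3)*(s + 1)*log(3) - 2*6**s*s*(s + 1)*(s**2 + 2*s + 1))/(54*3**(2*s)*s*(s - 3)*(s + 1)*(s**2 + 2*s + 1))
  -1 < Re(s) < 3

strip the common scale on t: 3*t/2 on [0, 2/3); 3*t/2 + 3 on [2/3, 1); 3*t*log(3*t/2)/2 on [1, 2); …
undo the common scale on t: t on [0, 1); t + 3 on [1, 3/2); t*log(t) on [3/2, 3); …
along the cuts 2/9, 1/3, 2/3, ℳ[f](s) splits into 4 integrals
segment [0, 2/9) carries 9*t/2; integrate it
piece [2/9, 1/3): integrate (9*t/2 + 3) against the kernel
between 1/3 and 2/3 the integrand is 9*t*log(9*t/2)/2·t^(s-1)
on [2/3, ∞): add ∫ 8/(729*t**3)·t^(s-1) dt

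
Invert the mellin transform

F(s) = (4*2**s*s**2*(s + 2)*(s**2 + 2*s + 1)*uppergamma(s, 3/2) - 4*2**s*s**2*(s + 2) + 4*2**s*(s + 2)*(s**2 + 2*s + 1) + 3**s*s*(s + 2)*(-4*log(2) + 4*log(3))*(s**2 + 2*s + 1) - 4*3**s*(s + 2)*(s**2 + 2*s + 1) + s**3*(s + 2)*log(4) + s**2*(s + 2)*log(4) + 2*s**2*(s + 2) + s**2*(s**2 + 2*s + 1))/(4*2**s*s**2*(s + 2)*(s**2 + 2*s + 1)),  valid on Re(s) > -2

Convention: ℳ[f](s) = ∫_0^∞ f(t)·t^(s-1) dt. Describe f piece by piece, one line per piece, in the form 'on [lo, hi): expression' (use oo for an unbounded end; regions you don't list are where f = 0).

breakpoints 1/2, 1, 3/2: one integral from each of the 4 segments
piece [0, 1/2): integrate t**2 against the kernel
over [1/2, 1), the kernel integral of t*log(t) enters the sum
on [1, 3/2) integrate f = log(t) against the kernel
∫ exp(-t)·t^(s-1) over [3/2, ∞)

on [0, 1/2): t**2
on [1/2, 1): t*log(t)
on [1, 3/2): log(t)
on [3/2, oo): exp(-t)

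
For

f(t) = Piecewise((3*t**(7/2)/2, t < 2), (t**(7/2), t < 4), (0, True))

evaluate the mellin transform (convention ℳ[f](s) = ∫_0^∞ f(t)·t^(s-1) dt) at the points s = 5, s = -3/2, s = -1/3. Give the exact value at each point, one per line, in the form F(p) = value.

split f at 2: ℳ[f](s) collects 2 kernel integrals
over [0, 2), the kernel integral of 3*t**(7/2)/2 enters the sum
piece [2, 4): integrate t**(7/2) against the kernel

F(5) = 256*sqrt(2)/17 + 262144/17
F(-3/2) = 9
F(-1/3) = 24*2**(1/6)/19 + 384*2**(1/3)/19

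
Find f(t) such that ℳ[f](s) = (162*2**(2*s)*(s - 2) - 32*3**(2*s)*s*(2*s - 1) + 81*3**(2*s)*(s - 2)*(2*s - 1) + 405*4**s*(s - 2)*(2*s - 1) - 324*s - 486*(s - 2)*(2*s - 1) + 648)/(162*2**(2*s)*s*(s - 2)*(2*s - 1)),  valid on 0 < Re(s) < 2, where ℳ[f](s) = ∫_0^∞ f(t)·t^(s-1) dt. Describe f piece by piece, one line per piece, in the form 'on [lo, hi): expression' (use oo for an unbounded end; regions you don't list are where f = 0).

on [0, 1/4): 1
on [1/4, 1): (2*sqrt(t) + 1)/sqrt(t)
on [1, 9/4): 1/2
on [9/4, oo): t**(-2)

strip the power substitution: 1 on [0, 1/2); (2*t + 1)/t on [1/2, 1); 1/2 on [1, 3/2); …
peel off the shared t-power: t on [0, 1/2); 2*t + 1 on [1/2, 1); t/2 on [1, 3/2); …
slice at 1/4, 1, 9/4, transform all 4 pieces, and sum them
the [0, 1/4) slice contributes ∫ 1·t^(s-1) dt
segment 1/4 to 1 holds (2*sqrt(t) + 1)/sqrt(t); add its integral
the [1, 9/4) slice contributes ∫ 1/2·t^(s-1) dt
for t in [9/4, ∞): the term is ∫ t**(-2)·t^(s-1)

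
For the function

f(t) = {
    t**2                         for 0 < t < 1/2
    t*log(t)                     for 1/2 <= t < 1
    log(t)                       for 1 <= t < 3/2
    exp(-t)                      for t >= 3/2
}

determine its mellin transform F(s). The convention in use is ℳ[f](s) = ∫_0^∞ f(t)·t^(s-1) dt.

the 4 pieces separated at 1/2, 1, 3/2 each add one integral
segment [0, 1/2) carries t**2; integrate it
∫ t*log(t)·t^(s-1) over [1/2, 1)
for t in [1, 3/2): the term is ∫ log(t)·t^(s-1)
∫ over [3/2, ∞) of exp(-t)·t^(s-1) joins the sum

(4*2**s*s**2*(s + 2)*(s**2 + 2*s + 1)*uppergamma(s, 3/2) - 4*2**s*s**2*(s + 2) + 4*2**s*(s + 2)*(s**2 + 2*s + 1) + 3**s*s*(s + 2)*(-4*log(2) + 4*log(3))*(s**2 + 2*s + 1) - 4*3**s*(s + 2)*(s**2 + 2*s + 1) + s**3*(s + 2)*log(4) + s**2*(s + 2)*log(4) + 2*s**2*(s + 2) + s**2*(s**2 + 2*s + 1))/(4*2**s*s**2*(s + 2)*(s**2 + 2*s + 1))
  Re(s) > -2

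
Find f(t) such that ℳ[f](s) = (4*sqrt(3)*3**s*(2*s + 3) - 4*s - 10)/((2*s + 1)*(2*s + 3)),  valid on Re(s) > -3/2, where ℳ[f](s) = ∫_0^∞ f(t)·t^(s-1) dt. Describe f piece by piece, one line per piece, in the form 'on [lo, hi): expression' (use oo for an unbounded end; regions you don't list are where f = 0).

on [0, 1): t**(3/2)
on [1, 3): 2*sqrt(t)

treat the 2 regions marked off by 1 separately and sum
on [0, 1): add ∫ t**(3/2)·t^(s-1) dt
on [1, 3): add ∫ 2*sqrt(t)·t^(s-1) dt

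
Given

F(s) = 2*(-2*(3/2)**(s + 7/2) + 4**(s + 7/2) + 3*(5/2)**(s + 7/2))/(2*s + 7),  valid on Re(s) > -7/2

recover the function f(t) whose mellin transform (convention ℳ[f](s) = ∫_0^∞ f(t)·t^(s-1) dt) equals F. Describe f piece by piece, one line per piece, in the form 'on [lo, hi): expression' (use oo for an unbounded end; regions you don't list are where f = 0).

on [0, 3/2): 2*t**(7/2)
on [3/2, 5/2): 4*t**(7/2)
on [5/2, 4): t**(7/2)

slice at 3/2, 5/2, transform all 3 pieces, and sum them
piece [0, 3/2): integrate 2*t**(7/2) against the kernel
on [3/2, 5/2): add ∫ 4*t**(7/2)·t^(s-1) dt
for t in [5/2, 4): the term is ∫ t**(7/2)·t^(s-1)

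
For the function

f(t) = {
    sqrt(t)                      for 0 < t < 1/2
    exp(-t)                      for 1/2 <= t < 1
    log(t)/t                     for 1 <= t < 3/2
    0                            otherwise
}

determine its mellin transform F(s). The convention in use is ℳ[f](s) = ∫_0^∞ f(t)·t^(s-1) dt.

the 3 pieces separated at 1/2, 1 each add one integral
on [0, 1/2) integrate f = sqrt(t) against the kernel
∫ over [1/2, 1) of exp(-t)·t^(s-1) joins the sum
segment 1 to 3/2 holds log(t)/t; add its integral

(3*2**s*(2*s + 1)*(s**2 - 2*s + 1)*uppergamma(s, 1/2) - 3*2**s*(2*s + 1)*(s**2 - 2*s + 1)*uppergamma(s, 1) + 3*2**s*(2*s + 1) + 3**s*s*(2*s + 1)*(-2*log(2) + 2*log(3)) - 2*3**s*(2*s + 1) + 3**s*(2*s + 1)*(-2*log(3) + 2*log(2)) + 3*sqrt(2)*(s**2 - 2*s + 1))/(3*2**s*(2*s + 1)*(s**2 - 2*s + 1))
  Re(s) > -1/2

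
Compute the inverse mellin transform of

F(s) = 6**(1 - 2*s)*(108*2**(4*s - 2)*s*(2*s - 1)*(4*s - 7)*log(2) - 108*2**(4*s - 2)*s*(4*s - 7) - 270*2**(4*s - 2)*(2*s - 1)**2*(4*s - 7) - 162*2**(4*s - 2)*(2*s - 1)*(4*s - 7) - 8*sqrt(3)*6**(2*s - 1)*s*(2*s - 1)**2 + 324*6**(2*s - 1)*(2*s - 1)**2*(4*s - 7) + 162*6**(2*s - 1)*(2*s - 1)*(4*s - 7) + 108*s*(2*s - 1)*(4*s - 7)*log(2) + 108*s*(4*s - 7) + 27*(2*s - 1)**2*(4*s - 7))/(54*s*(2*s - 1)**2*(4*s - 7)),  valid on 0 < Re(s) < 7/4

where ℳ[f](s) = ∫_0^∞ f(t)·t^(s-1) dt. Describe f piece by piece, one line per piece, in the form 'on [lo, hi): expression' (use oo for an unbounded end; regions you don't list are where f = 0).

undo the power substitution: 3 on [0, 1/6); log(3*t)/t on [1/6, 2/3); (3*t + 3)/t on [2/3, 1); …
invert the shared t-power to get 3*t on [0, 1/6); log(3*t) on [1/6, 2/3); 3*t + 3 on [2/3, 1); …
peel off the common scale on t: t on [0, 1/2); log(t) on [1/2, 2); t + 3 on [2, 3); …
the 4 pieces separated at 1/36, 4/9, 1 each add one integral
on [0, 1/36): add ∫ 3·t^(s-1) dt
over [1/36, 4/9), the kernel integral of log(3*sqrt(t))/sqrt(t) enters the sum
∫ over [4/9, 1) of (3*sqrt(t) + 3)/sqrt(t)·t^(s-1) joins the sum
the [1, ∞) slice contributes ∫ sqrt(3)/(27*t**(7/4))·t^(s-1) dt

on [0, 1/36): 3
on [1/36, 4/9): log(3*sqrt(t))/sqrt(t)
on [4/9, 1): (3*sqrt(t) + 3)/sqrt(t)
on [1, oo): sqrt(3)/(27*t**(7/4))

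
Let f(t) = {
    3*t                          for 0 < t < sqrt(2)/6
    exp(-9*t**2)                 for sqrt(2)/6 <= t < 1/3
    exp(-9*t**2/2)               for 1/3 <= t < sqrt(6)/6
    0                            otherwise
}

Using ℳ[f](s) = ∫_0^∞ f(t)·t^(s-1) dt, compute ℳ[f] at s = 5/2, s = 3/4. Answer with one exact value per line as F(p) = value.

F(5/2) = sqrt(3)*(-14*2**(1/4)*uppergamma(5/4, 3/4) - 7*uppergamma(5/4, 1) + 2**(1/4) + 7*uppergamma(5/4, 1/2) + 14*2**(1/4)*uppergamma(5/4, 1/2))/378
F(3/4) = 3**(1/4)*(-7*2**(3/8)*uppergamma(3/8, 3/4) - 7*uppergamma(3/8, 1) + 7*uppergamma(3/8, 1/2) + 4*2**(1/8) + 7*2**(3/8)*uppergamma(3/8, 1/2))/42

undo the common scale on t: 3*t/2 on [0, sqrt(2)/3); exp(-9*t**2/4) on [sqrt(2)/3, 2/3); exp(-9*t**2/8) on [2/3, sqrt(6)/3)
undo the common scale on t: t on [0, sqrt(2)/2); exp(-t**2) on [sqrt(2)/2, 1); exp(-t**2/2) on [1, sqrt(6)/2)
the power substitution comes off first: sqrt(t) on [0, 1/2); exp(-t) on [1/2, 1); exp(-t/2) on [1, 3/2)
cuts at sqrt(2)/6, 1/3: linearity sums the 3 kernel integrals
segment [0, sqrt(2)/6) carries 3*t; integrate it
on [sqrt(2)/6, 1/3): add ∫ exp(-9*t**2)·t^(s-1) dt
for t in [1/3, sqrt(6)/6): the term is ∫ exp(-9*t**2/2)·t^(s-1)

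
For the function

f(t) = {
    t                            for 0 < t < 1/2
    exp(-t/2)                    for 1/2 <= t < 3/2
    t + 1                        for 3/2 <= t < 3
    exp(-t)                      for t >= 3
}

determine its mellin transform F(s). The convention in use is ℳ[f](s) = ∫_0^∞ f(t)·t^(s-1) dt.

treat the 4 regions marked off by 1/2, 3/2, 3 separately and sum
for t in [0, 1/2): the term is ∫ t·t^(s-1)
piece [1/2, 3/2): integrate exp(-t/2) against the kernel
[3/2, 3) adds the kernel integral of (t + 1)
on [3, ∞): add ∫ exp(-t)·t^(s-1) dt

(2*2**s*s*(s + 1)*uppergamma(s, 3) - 5*3**s*s - 2*3**s + 2*4**s*s*(s + 1)*uppergamma(s, 1/4) - 2*4**s*s*(s + 1)*uppergamma(s, 3/4) + 8*6**s*s + 2*6**s + s)/(2*2**s*s*(s + 1))
  Re(s) > -1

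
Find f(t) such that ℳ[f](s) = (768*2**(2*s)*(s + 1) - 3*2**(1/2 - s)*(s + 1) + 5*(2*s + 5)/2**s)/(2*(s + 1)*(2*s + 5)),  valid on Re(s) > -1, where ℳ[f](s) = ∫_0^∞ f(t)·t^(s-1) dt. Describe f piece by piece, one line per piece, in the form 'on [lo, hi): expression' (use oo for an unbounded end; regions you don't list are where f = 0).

along the cuts 1/2, ℳ[f](s) splits into 2 integrals
between 0 and 1/2 the integrand is 5*t·t^(s-1)
for t in [1/2, 4): the term is ∫ 6*t**(5/2)·t^(s-1)

on [0, 1/2): 5*t
on [1/2, 4): 6*t**(5/2)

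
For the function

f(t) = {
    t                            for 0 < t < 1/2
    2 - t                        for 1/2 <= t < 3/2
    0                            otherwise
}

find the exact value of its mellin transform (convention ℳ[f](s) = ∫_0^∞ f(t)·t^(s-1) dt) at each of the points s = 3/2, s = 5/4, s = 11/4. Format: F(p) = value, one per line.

f breaks at 1/2 into 2 integrals to sum
over [0, 1/2), the kernel integral of t enters the sum
on [1/2, 3/2) integrate f = (2 - t) against the kernel

F(3/2) = sqrt(2)*(-14 + 33*sqrt(3))/60
F(5/4) = 2**(3/4)*(-26 + 63*3**(1/4))/90
F(11/4) = 2**(1/4)*(-38 + 243*3**(3/4))/660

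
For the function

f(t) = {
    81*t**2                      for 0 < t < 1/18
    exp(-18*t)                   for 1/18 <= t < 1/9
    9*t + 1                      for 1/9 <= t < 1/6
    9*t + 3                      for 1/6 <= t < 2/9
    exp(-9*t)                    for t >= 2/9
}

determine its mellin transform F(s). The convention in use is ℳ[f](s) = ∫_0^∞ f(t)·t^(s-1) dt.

undo the common scale on t: 9*t**2 on [0, 1/6); exp(-6*t) on [1/6, 1/3); 3*t + 1 on [1/3, 1/2); …
reversing the common scale on t: t**2 on [0, 1/2); exp(-2*t) on [1/2, 1); t + 1 on [1, 3/2); …
summing 5 kernel integrals split by 1/18, 1/9, 1/6, 2/9 yields ℳ[f](s)
on [0, 1/18): add ∫ 81*t**2·t^(s-1) dt
on [1/18, 1/9) integrate f = exp(-18*t) against the kernel
over [1/9, 1/6), the kernel integral of (9*t + 1) enters the sum
for t in [1/6, 2/9): the term is ∫ (9*t + 3)·t^(s-1)
[2/9, ∞) adds the kernel integral of exp(-9*t)

(20*2**(2*s)*s*(s + 2) + 12*2**(2*s)*(s + 2) + 4*2**s*s*(s + 1)*(s + 2)*uppergamma(s, 2) - 8*2**s*s*(s + 2) - 4*2**s*(s + 2) - 8*3**s*s*(s + 2) - 8*3**s*(s + 2) + 4*s*(s + 1)*(s + 2)*uppergamma(s, 1) - 4*s*(s + 1)*(s + 2)*uppergamma(s, 2) + s*(s + 1))/(4*18**s*s*(s + 1)*(s + 2))
  Re(s) > -2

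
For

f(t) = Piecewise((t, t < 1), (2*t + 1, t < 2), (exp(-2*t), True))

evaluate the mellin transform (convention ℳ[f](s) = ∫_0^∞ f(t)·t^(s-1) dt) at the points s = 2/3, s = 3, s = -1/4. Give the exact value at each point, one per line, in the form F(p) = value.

integrate the 3 segments split at 1, 2, then add the results
∫ over [0, 1) of t·t^(s-1) joins the sum
piece [1, 2): integrate (2*t + 1) against the kernel
piece [2, ∞): integrate exp(-2*t) against the kernel

F(2/3) = -21/10 + 2**(1/3)*uppergamma(2/3, 4)/2 + 39*2**(2/3)/10
F(3) = 13*exp(-4)/4 + 121/12
F(-1/4) = 2**(1/4)*uppergamma(-1/4, 4) + 2*2**(3/4)/3 + 8/3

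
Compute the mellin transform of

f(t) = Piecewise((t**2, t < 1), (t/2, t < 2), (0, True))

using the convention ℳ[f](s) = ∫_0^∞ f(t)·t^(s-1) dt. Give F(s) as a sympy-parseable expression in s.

(2**(s + 1)*(s + 2) + s)/(2*(s + 1)*(s + 2))
  Re(s) > -2

back out the shared t-power: t on [0, 1); 1/2 on [1, 2)
integrate the 2 segments split at 1, then add the results
the [0, 1) slice contributes ∫ t**2·t^(s-1) dt
∫ over [1, 2) of t/2·t^(s-1) joins the sum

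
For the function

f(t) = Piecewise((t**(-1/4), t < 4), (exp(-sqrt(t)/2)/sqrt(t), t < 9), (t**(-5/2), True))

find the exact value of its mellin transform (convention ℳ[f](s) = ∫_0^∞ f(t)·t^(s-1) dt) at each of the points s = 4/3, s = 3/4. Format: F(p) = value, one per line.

F(4/3) = -4*2**(2/3)*uppergamma(5/3, 3/2) + 2*3**(2/3)/63 + 4*2**(2/3)*uppergamma(5/3, 1) + 48*2**(1/6)/13
F(3/4) = -2*sqrt(2)*sqrt(pi)*erfc(sqrt(6)/2) + 4*sqrt(3)/567 + 2*sqrt(2)*sqrt(pi)*erfc(1) + 4

remove the power substitution first: 1/sqrt(t) on [0, 2); exp(-t/2)/t on [2, 3); t**(-5) on [3, ∞)
back out the shared t-power: sqrt(t) on [0, 2); exp(-t/2) on [2, 3); t**(-4) on [3, ∞)
the 3 pieces separated at 4, 9 each add one integral
on [0, 4) integrate f = t**(-1/4) against the kernel
[4, 9) adds the kernel integral of exp(-sqrt(t)/2)/sqrt(t)
segment [9, ∞) carries t**(-5/2); integrate it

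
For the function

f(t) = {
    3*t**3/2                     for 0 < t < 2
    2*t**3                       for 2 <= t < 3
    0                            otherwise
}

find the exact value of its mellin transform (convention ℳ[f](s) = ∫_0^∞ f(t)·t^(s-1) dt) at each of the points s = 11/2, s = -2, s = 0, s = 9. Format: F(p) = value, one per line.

decompose at 2; ℳ[f](s) sums the 2 pieces' integrals
segment [0, 2) carries 3*t**3/2; integrate it
[2, 3) adds the kernel integral of 2*t**3

F(11/2) = -256*sqrt(2)/17 + 26244*sqrt(3)/17
F(-2) = 5
F(0) = 50/3
F(9) = 530417/6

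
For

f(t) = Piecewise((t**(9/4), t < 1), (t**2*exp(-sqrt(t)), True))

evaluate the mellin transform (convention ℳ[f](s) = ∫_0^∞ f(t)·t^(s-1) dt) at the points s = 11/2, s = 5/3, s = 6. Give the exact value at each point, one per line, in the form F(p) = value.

back out the shared t-power: t**(1/4) on [0, 1); exp(-sqrt(t)) on [1, ∞)
invert the power substitution to get sqrt(t) on [0, 1); exp(-t) on [1, ∞)
the 2 pieces separated at 1 each add one integral
on [0, 1) integrate f = t**(9/4) against the kernel
[1, ∞) adds the kernel integral of t**2*exp(-sqrt(t))

F(11/2) = 4/31 + 473950329610*exp(-1)
F(5/3) = 12/47 + 2*uppergamma(22/3, 1)
F(6) = 4/33 + 7109254944152*exp(-1)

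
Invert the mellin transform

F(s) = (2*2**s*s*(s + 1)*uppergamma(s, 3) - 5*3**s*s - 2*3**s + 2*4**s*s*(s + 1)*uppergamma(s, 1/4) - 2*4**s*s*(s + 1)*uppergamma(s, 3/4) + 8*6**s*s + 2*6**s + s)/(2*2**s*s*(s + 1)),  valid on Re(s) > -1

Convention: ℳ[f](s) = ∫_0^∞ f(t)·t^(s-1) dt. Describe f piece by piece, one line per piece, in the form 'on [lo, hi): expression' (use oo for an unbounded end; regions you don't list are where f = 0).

on [0, 1/2): t
on [1/2, 3/2): exp(-t/2)
on [3/2, 3): t + 1
on [3, oo): exp(-t)

treat the 4 regions marked off by 1/2, 3/2, 3 separately and sum
[0, 1/2) adds the kernel integral of t
on [1/2, 3/2) integrate f = exp(-t/2) against the kernel
over [3/2, 3), the kernel integral of (t + 1) enters the sum
segment [3, ∞) carries exp(-t); integrate it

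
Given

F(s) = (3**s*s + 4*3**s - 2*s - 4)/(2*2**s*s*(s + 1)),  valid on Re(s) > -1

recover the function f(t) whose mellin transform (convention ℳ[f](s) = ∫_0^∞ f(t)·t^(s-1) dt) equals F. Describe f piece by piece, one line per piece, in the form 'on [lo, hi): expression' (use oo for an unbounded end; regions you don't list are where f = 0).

split f at 1/2: ℳ[f](s) collects 2 kernel integrals
on [0, 1/2) integrate f = t against the kernel
segment [1/2, 3/2) carries (2 - t); integrate it

on [0, 1/2): t
on [1/2, 3/2): 2 - t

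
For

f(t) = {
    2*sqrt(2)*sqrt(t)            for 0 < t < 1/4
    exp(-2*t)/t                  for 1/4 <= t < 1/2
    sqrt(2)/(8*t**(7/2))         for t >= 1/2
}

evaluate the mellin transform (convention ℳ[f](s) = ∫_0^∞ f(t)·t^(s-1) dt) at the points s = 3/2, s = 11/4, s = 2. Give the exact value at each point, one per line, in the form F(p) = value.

F(3/2) = sqrt(2)*(-8*sqrt(pi)*erfc(1) + 8*sqrt(pi)*erfc(sqrt(2)/2) + 5)/16
F(11/4) = -2**(1/4)*uppergamma(7/4, 1)/4 + 1/104 + 2**(1/4)*uppergamma(7/4, 1/2)/4 + 2**(1/4)/3
F(2) = -exp(-1)/2 + sqrt(2)/40 + exp(-1/2)/2 + 1/3

strip the shared t-power: 2*sqrt(2)*t**(3/2) on [0, 1/4); exp(-2*t) on [1/4, 1/2); sqrt(2)/(8*t**(5/2)) on [1/2, ∞)
invert the common scale on t to get t**(3/2) on [0, 1/2); exp(-t) on [1/2, 1); t**(-5/2) on [1, ∞)
breakpoints 1/4, 1/2: one integral from each of the 3 segments
for t in [0, 1/4): the term is ∫ 2*sqrt(2)*sqrt(t)·t^(s-1)
∫ exp(-2*t)/t·t^(s-1) over [1/4, 1/2)
over [1/2, ∞), the kernel integral of sqrt(2)/(8*t**(7/2)) enters the sum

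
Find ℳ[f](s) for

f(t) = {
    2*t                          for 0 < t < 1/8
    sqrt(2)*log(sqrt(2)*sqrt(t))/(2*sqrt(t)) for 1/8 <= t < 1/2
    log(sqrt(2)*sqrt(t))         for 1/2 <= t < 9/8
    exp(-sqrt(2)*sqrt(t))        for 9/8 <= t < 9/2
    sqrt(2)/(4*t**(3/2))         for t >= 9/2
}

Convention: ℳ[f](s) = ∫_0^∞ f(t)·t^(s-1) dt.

invert the common scale on t to get t on [0, 1/4); log(sqrt(t))/sqrt(t) on [1/4, 1); log(sqrt(t)) on [1, 9/4); …
the power substitution comes off first: t**2 on [0, 1/2); log(t)/t on [1/2, 1); log(t) on [1, 3/2); …
decompose at 1/8, 1/2, 9/8, 9/2; ℳ[f](s) sums the 5 pieces' integrals
on [0, 1/8) integrate f = 2*t against the kernel
segment 1/8 to 1/2 holds sqrt(2)*log(sqrt(2)*sqrt(t))/(2*sqrt(t)); add its integral
segment 1/2 to 9/8 holds log(sqrt(2)*sqrt(t)); add its integral
segment 9/8 to 9/2 holds exp(-sqrt(2)*sqrt(t)); add its integral
segment [9/2, ∞) carries sqrt(2)/(4*t**(3/2)); integrate it

(432*2**(2*s)*s**2*(2*s - 3)*(2*s + 2)*(4*s**2 - 4*s + 1)*uppergamma(2*s, 3/2) - 432*2**(2*s)*s**2*(2*s - 3)*(2*s + 2)*(4*s**2 - 4*s + 1)*uppergamma(2*s, 3) - 432*2**(2*s)*s**2*(2*s - 3)*(2*s + 2) + 108*2**(2*s)*(2*s - 3)*(2*s + 2)*(4*s**2 - 4*s + 1) - 216*3**(2*s)*s*(2*s - 3)*(2*s + 2)*(4*s**2 - 4*s + 1)*log(2) + 216*3**(2*s)*s*(2*s - 3)*(2*s + 2)*(4*s**2 - 4*s + 1)*log(3) - 108*3**(2*s)*(2*s - 3)*(2*s + 2)*(4*s**2 - 4*s + 1) - 16*6**(2*s)*s**2*(2*s + 2)*(4*s**2 - 4*s + 1) + 1728*s**3*(2*s - 3)*(2*s + 2)*log(2) - 864*s**2*(2*s - 3)*(2*s + 2)*log(2) + 864*s**2*(2*s - 3)*(2*s + 2) + 108*s**2*(2*s - 3)*(4*s**2 - 4*s + 1))/(216*2**(3*s)*s**2*(2*s - 3)*(2*s + 2)*(4*s**2 - 4*s + 1))
  -1 < Re(s) < 3/2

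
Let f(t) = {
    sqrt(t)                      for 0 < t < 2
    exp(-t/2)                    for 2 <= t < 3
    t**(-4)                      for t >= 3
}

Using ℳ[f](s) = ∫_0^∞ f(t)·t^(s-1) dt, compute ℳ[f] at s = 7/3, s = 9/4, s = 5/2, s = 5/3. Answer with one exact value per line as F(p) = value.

summing 3 kernel integrals split by 2, 3 yields ℳ[f](s)
on [0, 2) integrate f = sqrt(t) against the kernel
for t in [2, 3): the term is ∫ exp(-t/2)·t^(s-1)
on [3, ∞) integrate f = t**(-4) against the kernel

F(7/3) = -4*2**(1/3)*uppergamma(7/3, 3/2) + 3**(1/3)/15 + 24*2**(5/6)/17 + 4*2**(1/3)*uppergamma(7/3, 1)
F(9/4) = -4*2**(1/4)*uppergamma(9/4, 3/2) + 4*3**(1/4)/63 + 16*2**(3/4)/11 + 4*2**(1/4)*uppergamma(9/4, 1)
F(5/2) = -12*sqrt(3)*exp(-3/2) - 3*sqrt(2)*sqrt(pi)*erfc(sqrt(6)/2) + 2*sqrt(3)/27 + 3*sqrt(2)*sqrt(pi)*erfc(1) + 8/3 + 10*sqrt(2)*exp(-1)
F(5/3) = -2*2**(2/3)*uppergamma(5/3, 3/2) + 3**(2/3)/63 + 2*2**(2/3)*uppergamma(5/3, 1) + 24*2**(1/6)/13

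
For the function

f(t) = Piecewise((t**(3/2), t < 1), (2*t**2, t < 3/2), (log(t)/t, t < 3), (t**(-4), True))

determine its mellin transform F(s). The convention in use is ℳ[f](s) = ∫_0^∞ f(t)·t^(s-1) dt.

integrate the 4 segments split at 1, 3/2, 3, then add the results
over [0, 1), the kernel integral of t**(3/2) enters the sum
segment [1, 3/2) carries 2*t**2; integrate it
[3/2, 3) adds the kernel integral of log(t)/t
the [3, ∞) slice contributes ∫ t**(-4)·t^(s-1) dt

(324*2**s*(s - 4)*(s + 2)*(s**2 - 2*s + 1) - 324*2**s*(s - 4)*(2*s + 3)*(s**2 - 2*s + 1) - 108*3**s*s*(s - 4)*(s + 2)*(2*s + 3)*log(3) + 108*3**s*s*(s - 4)*(s + 2)*(2*s + 3)*log(2) - 108*3**s*(s - 4)*(s + 2)*(2*s + 3)*log(2) + 108*3**s*(s - 4)*(s + 2)*(2*s + 3) + 108*3**s*(s - 4)*(s + 2)*(2*s + 3)*log(3) + 729*3**s*(s - 4)*(2*s + 3)*(s**2 - 2*s + 1) + 54*6**s*s*(s - 4)*(s + 2)*(2*s + 3)*log(3) - 54*6**s*(s - 4)*(s + 2)*(2*s + 3)*log(3) - 54*6**s*(s - 4)*(s + 2)*(2*s + 3) - 2*6**s*(s + 2)*(2*s + 3)*(s**2 - 2*s + 1))/(162*2**s*(s - 4)*(s + 2)*(2*s + 3)*(s**2 - 2*s + 1))
  -3/2 < Re(s) < 4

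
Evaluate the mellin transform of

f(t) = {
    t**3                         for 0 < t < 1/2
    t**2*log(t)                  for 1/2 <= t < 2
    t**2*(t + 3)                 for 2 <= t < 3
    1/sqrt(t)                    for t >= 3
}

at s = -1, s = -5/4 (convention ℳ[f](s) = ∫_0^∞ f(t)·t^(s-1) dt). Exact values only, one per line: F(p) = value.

F(-1) = 2*sqrt(3)/27 + 5*log(2)/2 + 33/8
F(-5/4) = 2**(1/4)*(-436*sqrt(2) + 2*2**(3/4)*3**(1/4) + 65 + log(2**(42 + 84*sqrt(2))) + 180*6**(3/4))/63

strip the shared t-power: t on [0, 1/2); log(t) on [1/2, 2); t + 3 on [2, 3); …
cuts at 1/2, 2, 3: linearity sums the 4 kernel integrals
segment [0, 1/2) carries t**3; integrate it
over [1/2, 2), the kernel integral of t**2*log(t) enters the sum
segment 2 to 3 holds t**2*(t + 3); add its integral
segment [3, ∞) carries 1/sqrt(t); integrate it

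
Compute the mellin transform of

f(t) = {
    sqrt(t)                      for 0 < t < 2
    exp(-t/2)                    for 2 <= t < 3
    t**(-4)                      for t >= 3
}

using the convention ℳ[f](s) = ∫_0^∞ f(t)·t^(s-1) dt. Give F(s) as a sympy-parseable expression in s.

(2**s*(s - 4)*(2*s + 1)*uppergamma(s, 1) - 2**s*(s - 4)*(2*s + 1)*uppergamma(s, 3/2) + 2*2**(s + 1/2)*(s - 4) - 3**s*(2*s + 1)/81)/((s - 4)*(2*s + 1))
  -1/2 < Re(s) < 4

f breaks at 2, 3 into 3 integrals to sum
segment 0 to 2 holds sqrt(t); add its integral
[2, 3) adds the kernel integral of exp(-t/2)
over [3, ∞), the kernel integral of t**(-4) enters the sum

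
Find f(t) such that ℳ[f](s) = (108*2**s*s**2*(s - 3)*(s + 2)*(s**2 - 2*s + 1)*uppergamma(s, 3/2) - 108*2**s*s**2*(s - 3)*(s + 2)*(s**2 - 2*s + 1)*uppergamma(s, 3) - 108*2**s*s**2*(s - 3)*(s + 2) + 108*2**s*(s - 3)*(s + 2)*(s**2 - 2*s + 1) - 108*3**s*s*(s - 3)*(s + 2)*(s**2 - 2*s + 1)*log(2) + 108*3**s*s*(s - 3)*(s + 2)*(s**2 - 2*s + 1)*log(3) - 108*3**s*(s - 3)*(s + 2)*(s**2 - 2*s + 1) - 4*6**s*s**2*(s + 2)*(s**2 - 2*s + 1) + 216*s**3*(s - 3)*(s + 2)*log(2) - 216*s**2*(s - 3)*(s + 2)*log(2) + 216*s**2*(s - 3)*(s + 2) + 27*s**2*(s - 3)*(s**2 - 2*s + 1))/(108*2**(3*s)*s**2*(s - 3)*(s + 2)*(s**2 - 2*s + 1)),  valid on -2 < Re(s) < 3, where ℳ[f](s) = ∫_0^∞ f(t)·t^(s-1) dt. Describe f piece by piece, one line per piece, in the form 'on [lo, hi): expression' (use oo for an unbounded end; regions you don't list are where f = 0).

undo the common scale on t: 4*t**2 on [0, 1/4); log(2*t)/(2*t) on [1/4, 1/2); log(2*t) on [1/2, 3/4); …
remove the common scale on t first: t**2 on [0, 1/2); log(t)/t on [1/2, 1); log(t) on [1, 3/2); …
the 5 pieces separated at 1/8, 1/4, 3/8, 3/4 each add one integral
segment 0 to 1/8 holds 16*t**2; add its integral
between 1/8 and 1/4 the integrand is log(4*t)/(4*t)·t^(s-1)
∫ log(4*t)·t^(s-1) over [1/4, 3/8)
the [3/8, 3/4) slice contributes ∫ exp(-4*t)·t^(s-1) dt
segment 3/4 to ∞ holds 1/(64*t**3); add its integral

on [0, 1/8): 16*t**2
on [1/8, 1/4): log(4*t)/(4*t)
on [1/4, 3/8): log(4*t)
on [3/8, 3/4): exp(-4*t)
on [3/4, oo): 1/(64*t**3)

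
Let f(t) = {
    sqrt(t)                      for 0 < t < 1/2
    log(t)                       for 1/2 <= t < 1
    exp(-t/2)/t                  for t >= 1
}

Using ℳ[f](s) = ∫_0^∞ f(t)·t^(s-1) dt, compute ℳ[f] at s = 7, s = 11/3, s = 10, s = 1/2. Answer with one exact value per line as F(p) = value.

F(7) = -127/6272 + sqrt(2)/1920 + log(2)/896 + 12662*exp(-1/2)
F(11/3) = 2**(1/3)*(-1800*2**(2/3) + 225 + 363*sqrt(2) + 825*log(2) + 193600*2**(1/3)*uppergamma(8/3, 1/2))/48400
F(10) = -1023/102400 + sqrt(2)/21504 + log(2)/10240 + 34035938*exp(-1/2)
F(1/2) = -7/2 - sqrt(2)*sqrt(pi)*erfc(sqrt(2)/2) + sqrt(2)*log(2) + 2*exp(-1/2) + 2*sqrt(2)

the shared t-power comes off first: t**(3/2) on [0, 1/2); t*log(t) on [1/2, 1); exp(-t/2) on [1, ∞)
the 3 pieces separated at 1/2, 1 each add one integral
[0, 1/2) adds the kernel integral of sqrt(t)
over [1/2, 1), the kernel integral of log(t) enters the sum
the [1, ∞) slice contributes ∫ exp(-t/2)/t·t^(s-1) dt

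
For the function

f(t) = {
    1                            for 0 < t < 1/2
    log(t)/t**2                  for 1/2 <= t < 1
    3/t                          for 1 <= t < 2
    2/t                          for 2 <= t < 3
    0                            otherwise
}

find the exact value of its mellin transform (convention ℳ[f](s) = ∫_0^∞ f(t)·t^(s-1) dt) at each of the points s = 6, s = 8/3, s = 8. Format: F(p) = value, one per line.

F(6) = log(2)/64 + 79061/768
F(8/3) = -81/20 + 3*2**(1/3)*log(2)/4 + 75*2**(1/3)/64 + 6*2**(2/3)/5 + 18*3**(2/3)/5
F(8) = log(2)/384 + 9213567/14336

peel off the shared t-power: t on [0, 1/2); log(t)/t on [1/2, 1); 3 on [1, 2); …
decompose at 1/2, 1, 2; ℳ[f](s) sums the 4 pieces' integrals
∫ 1·t^(s-1) over [0, 1/2)
piece [1/2, 1): integrate log(t)/t**2 against the kernel
segment [1, 2) carries 3/t; integrate it
over [2, 3), the kernel integral of 2/t enters the sum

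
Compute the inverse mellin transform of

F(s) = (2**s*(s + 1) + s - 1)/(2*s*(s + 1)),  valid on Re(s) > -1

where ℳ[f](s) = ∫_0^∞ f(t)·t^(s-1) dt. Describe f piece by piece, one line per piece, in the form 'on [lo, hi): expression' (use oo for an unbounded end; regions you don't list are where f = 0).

on [0, 1): t
on [1, 2): 1/2

the 2 pieces separated at 1 each add one integral
for t in [0, 1): the term is ∫ t·t^(s-1)
on [1, 2): add ∫ 1/2·t^(s-1) dt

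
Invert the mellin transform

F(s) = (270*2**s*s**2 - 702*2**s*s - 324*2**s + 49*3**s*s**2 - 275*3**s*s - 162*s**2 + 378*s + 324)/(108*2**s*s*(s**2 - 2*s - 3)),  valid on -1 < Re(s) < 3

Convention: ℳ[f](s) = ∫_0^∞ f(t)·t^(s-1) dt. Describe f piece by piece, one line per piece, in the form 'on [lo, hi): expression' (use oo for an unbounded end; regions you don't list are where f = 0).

along the cuts 1/2, 1, 3/2, ℳ[f](s) splits into 4 integrals
∫ t·t^(s-1) over [0, 1/2)
∫ (2*t + 1)·t^(s-1) over [1/2, 1)
∫ over [1, 3/2) of t/2·t^(s-1) joins the sum
segment [3/2, ∞) carries t**(-3); integrate it

on [0, 1/2): t
on [1/2, 1): 2*t + 1
on [1, 3/2): t/2
on [3/2, oo): t**(-3)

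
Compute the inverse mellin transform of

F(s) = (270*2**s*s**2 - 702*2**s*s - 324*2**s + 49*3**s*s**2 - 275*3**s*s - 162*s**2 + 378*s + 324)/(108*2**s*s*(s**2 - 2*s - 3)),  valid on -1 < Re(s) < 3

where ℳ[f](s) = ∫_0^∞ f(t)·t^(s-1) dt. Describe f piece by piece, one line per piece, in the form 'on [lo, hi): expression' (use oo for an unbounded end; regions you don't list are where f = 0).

on [0, 1/2): t
on [1/2, 1): 2*t + 1
on [1, 3/2): t/2
on [3/2, oo): t**(-3)

treat the 4 regions marked off by 1/2, 1, 3/2 separately and sum
segment [0, 1/2) carries t; integrate it
on [1/2, 1): add ∫ (2*t + 1)·t^(s-1) dt
on [1, 3/2): add ∫ t/2·t^(s-1) dt
for t in [3/2, ∞): the term is ∫ t**(-3)·t^(s-1)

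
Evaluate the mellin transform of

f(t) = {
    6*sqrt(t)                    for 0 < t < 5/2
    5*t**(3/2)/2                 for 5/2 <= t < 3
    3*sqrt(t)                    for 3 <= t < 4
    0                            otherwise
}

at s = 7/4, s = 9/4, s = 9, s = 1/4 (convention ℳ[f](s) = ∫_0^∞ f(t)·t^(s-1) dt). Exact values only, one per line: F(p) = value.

decompose at 5/2, 3; ℳ[f](s) sums the 3 pieces' integrals
over [0, 5/2), the kernel integral of 6*sqrt(t) enters the sum
on [5/2, 3) integrate f = 5*t**(3/2)/2 against the kernel
segment [3, 4) carries 3*sqrt(t); integrate it

F(7/4) = 725*2**(3/4)*5**(1/4)/312 + 114*3**(1/4)/13 + 64*sqrt(2)/3
F(9/4) = 425*2**(1/4)*5**(3/4)/264 + 90*3**(3/4)/11 + 384*sqrt(2)/11
F(9) = 56640625*sqrt(10)/817152 + 1043199*sqrt(3)/133 + 3145728/19
F(1/4) = 2*3**(3/4)/7 + 31*2**(1/4)*5**(3/4)/14 + 8*sqrt(2)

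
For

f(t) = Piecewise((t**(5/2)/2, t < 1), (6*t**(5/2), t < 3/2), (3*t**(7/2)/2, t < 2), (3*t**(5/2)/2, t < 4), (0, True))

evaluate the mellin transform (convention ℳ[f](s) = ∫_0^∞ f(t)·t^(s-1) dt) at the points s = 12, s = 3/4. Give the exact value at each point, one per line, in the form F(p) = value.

cuts at 1, 3/2, 2: linearity sums the 4 kernel integrals
over [0, 1), the kernel integral of t**(5/2)/2 enters the sum
∫ 6*t**(5/2)·t^(s-1) over [1, 3/2)
segment [3/2, 2) carries 3*t**(7/2)/2; integrate it
over [2, 4), the kernel integral of 3*t**(5/2)/2 enters the sum

F(12) = 2310174027*sqrt(6)/58916864 + 1327104*sqrt(2)/899 + 1610612725/29
F(3/4) = -22/13 + 432*2**(1/4)/221 + 7857*2**(3/4)*3**(1/4)/3536 + 384*sqrt(2)/13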